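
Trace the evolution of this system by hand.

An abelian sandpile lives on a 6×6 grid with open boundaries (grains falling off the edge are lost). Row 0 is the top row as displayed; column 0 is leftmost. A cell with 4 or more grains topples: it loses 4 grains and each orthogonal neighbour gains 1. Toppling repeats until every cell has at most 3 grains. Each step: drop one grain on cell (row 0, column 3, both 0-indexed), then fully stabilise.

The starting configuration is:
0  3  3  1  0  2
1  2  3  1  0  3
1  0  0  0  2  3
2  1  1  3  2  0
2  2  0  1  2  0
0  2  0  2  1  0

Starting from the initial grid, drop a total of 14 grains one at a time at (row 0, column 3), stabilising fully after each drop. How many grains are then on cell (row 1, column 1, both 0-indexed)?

gen 0: 0  3  3  1  0  2
1  2  3  1  0  3
1  0  0  0  2  3
2  1  1  3  2  0
2  2  0  1  2  0
0  2  0  2  1  0
gen 1: 0  3  3  2  0  2
1  2  3  1  0  3
1  0  0  0  2  3
2  1  1  3  2  0
2  2  0  1  2  0
0  2  0  2  1  0
gen 2: 0  3  3  3  0  2
1  2  3  1  0  3
1  0  0  0  2  3
2  1  1  3  2  0
2  2  0  1  2  0
0  2  0  2  1  0
gen 3: 1  1  2  1  1  2
2  0  1  3  0  3
1  1  1  0  2  3
2  1  1  3  2  0
2  2  0  1  2  0
0  2  0  2  1  0
gen 4: 1  1  2  2  1  2
2  0  1  3  0  3
1  1  1  0  2  3
2  1  1  3  2  0
2  2  0  1  2  0
0  2  0  2  1  0
gen 5: 1  1  2  3  1  2
2  0  1  3  0  3
1  1  1  0  2  3
2  1  1  3  2  0
2  2  0  1  2  0
0  2  0  2  1  0
gen 6: 1  1  3  1  2  2
2  0  2  0  1  3
1  1  1  1  2  3
2  1  1  3  2  0
2  2  0  1  2  0
0  2  0  2  1  0
gen 7: 1  1  3  2  2  2
2  0  2  0  1  3
1  1  1  1  2  3
2  1  1  3  2  0
2  2  0  1  2  0
0  2  0  2  1  0
gen 8: 1  1  3  3  2  2
2  0  2  0  1  3
1  1  1  1  2  3
2  1  1  3  2  0
2  2  0  1  2  0
0  2  0  2  1  0
gen 9: 1  2  0  1  3  2
2  0  3  1  1  3
1  1  1  1  2  3
2  1  1  3  2  0
2  2  0  1  2  0
0  2  0  2  1  0
gen 10: 1  2  0  2  3  2
2  0  3  1  1  3
1  1  1  1  2  3
2  1  1  3  2  0
2  2  0  1  2  0
0  2  0  2  1  0
gen 11: 1  2  0  3  3  2
2  0  3  1  1  3
1  1  1  1  2  3
2  1  1  3  2  0
2  2  0  1  2  0
0  2  0  2  1  0
gen 12: 1  2  1  1  0  3
2  0  3  2  2  3
1  1  1  1  2  3
2  1  1  3  2  0
2  2  0  1  2  0
0  2  0  2  1  0
gen 13: 1  2  1  2  0  3
2  0  3  2  2  3
1  1  1  1  2  3
2  1  1  3  2  0
2  2  0  1  2  0
0  2  0  2  1  0
gen 14: 1  2  1  3  0  3
2  0  3  2  2  3
1  1  1  1  2  3
2  1  1  3  2  0
2  2  0  1  2  0
0  2  0  2  1  0

0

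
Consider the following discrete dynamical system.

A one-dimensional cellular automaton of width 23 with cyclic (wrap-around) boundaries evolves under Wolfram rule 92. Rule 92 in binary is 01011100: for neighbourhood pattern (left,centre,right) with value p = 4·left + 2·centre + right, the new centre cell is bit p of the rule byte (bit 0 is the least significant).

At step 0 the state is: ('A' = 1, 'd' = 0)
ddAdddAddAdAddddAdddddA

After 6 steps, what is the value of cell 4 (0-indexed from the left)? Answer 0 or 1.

1

k=0  ddAdddAddAdAddddAdddddA
k=1  AdAAddAAdAdAAdddAAddddA
k=2  AdAAAdAAdAdAAAddAAAdddA
k=3  AdAdAdAAdAdAdAAdAdAAddA
k=4  AdAdAdAAdAdAdAAdAdAAAdA
k=5  AdAdAdAAdAdAdAAdAdAdAdA
k=6  AdAdAdAAdAdAdAAdAdAdAdA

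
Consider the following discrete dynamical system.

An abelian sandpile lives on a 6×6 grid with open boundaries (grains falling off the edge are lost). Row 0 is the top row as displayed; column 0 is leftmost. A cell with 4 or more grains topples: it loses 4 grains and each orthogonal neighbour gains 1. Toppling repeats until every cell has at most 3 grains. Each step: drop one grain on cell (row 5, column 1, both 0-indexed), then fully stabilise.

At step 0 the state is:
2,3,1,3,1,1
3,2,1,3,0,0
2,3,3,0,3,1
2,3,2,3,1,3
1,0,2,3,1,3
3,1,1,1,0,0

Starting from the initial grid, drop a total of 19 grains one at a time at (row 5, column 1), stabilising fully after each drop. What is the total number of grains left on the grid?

step 0: 2,3,1,3,1,1
3,2,1,3,0,0
2,3,3,0,3,1
2,3,2,3,1,3
1,0,2,3,1,3
3,1,1,1,0,0
step 1: 2,3,1,3,1,1
3,2,1,3,0,0
2,3,3,0,3,1
2,3,2,3,1,3
1,0,2,3,1,3
3,2,1,1,0,0
step 2: 2,3,1,3,1,1
3,2,1,3,0,0
2,3,3,0,3,1
2,3,2,3,1,3
1,0,2,3,1,3
3,3,1,1,0,0
step 3: 2,3,1,3,1,1
3,2,1,3,0,0
2,3,3,0,3,1
2,3,2,3,1,3
2,1,2,3,1,3
0,1,2,1,0,0
step 4: 2,3,1,3,1,1
3,2,1,3,0,0
2,3,3,0,3,1
2,3,2,3,1,3
2,1,2,3,1,3
0,2,2,1,0,0
step 5: 2,3,1,3,1,1
3,2,1,3,0,0
2,3,3,0,3,1
2,3,2,3,1,3
2,1,2,3,1,3
0,3,2,1,0,0
step 6: 2,3,1,3,1,1
3,2,1,3,0,0
2,3,3,0,3,1
2,3,2,3,1,3
2,2,2,3,1,3
1,0,3,1,0,0
step 7: 2,3,1,3,1,1
3,2,1,3,0,0
2,3,3,0,3,1
2,3,2,3,1,3
2,2,2,3,1,3
1,1,3,1,0,0
step 8: 2,3,1,3,1,1
3,2,1,3,0,0
2,3,3,0,3,1
2,3,2,3,1,3
2,2,2,3,1,3
1,2,3,1,0,0
step 9: 2,3,1,3,1,1
3,2,1,3,0,0
2,3,3,0,3,1
2,3,2,3,1,3
2,2,2,3,1,3
1,3,3,1,0,0
step 10: 2,3,1,3,1,1
3,2,1,3,0,0
2,3,3,0,3,1
2,3,2,3,1,3
2,3,3,3,1,3
2,1,0,2,0,0
step 11: 2,3,1,3,1,1
3,2,1,3,0,0
2,3,3,0,3,1
2,3,2,3,1,3
2,3,3,3,1,3
2,2,0,2,0,0
step 12: 2,3,1,3,1,1
3,2,1,3,0,0
2,3,3,0,3,1
2,3,2,3,1,3
2,3,3,3,1,3
2,3,0,2,0,0
step 13: 2,3,1,3,1,1
3,3,2,3,0,0
3,1,1,2,3,1
3,2,2,1,2,3
3,2,2,1,2,3
3,1,2,3,0,0
step 14: 2,3,1,3,1,1
3,3,2,3,0,0
3,1,1,2,3,1
3,2,2,1,2,3
3,2,2,1,2,3
3,2,2,3,0,0
step 15: 2,3,1,3,1,1
3,3,2,3,0,0
3,1,1,2,3,1
3,2,2,1,2,3
3,2,2,1,2,3
3,3,2,3,0,0
step 16: 0,1,2,3,1,1
2,2,3,3,0,0
2,0,2,2,3,1
2,1,3,1,2,3
2,1,3,1,2,3
1,2,3,3,0,0
step 17: 0,1,2,3,1,1
2,2,3,3,0,0
2,0,2,2,3,1
2,1,3,1,2,3
2,1,3,1,2,3
1,3,3,3,0,0
step 18: 0,1,2,3,1,1
2,2,3,3,0,0
2,0,3,2,3,1
2,2,0,2,2,3
2,3,1,3,2,3
2,1,2,0,1,0
step 19: 0,1,2,3,1,1
2,2,3,3,0,0
2,0,3,2,3,1
2,2,0,2,2,3
2,3,1,3,2,3
2,2,2,0,1,0

61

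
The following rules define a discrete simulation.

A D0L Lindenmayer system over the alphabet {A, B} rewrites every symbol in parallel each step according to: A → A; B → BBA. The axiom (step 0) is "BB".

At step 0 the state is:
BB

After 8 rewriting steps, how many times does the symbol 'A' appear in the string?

k=0  BB
k=1  BBABBA
k=2  BBABBAABBABBAA
k=3  BBABBAABBABBAAABBABBAABBABBAAA
k=4  BBABBAABBABBAAABBABBAABBABBAAAABBABBAABBABBAAABBABBAABBABBAAAA
k=5  BBABBAABBABBAAABBABBAABBABBAAAABBABBAABBABBAAABBABBAABBABB…AABBABBAAABBABBAABBABBAAAABBABBAABBABBAAABBABBAABBABBAAAAA  (len 126)
k=6  BBABBAABBABBAAABBABBAABBABBAAAABBABBAABBABBAAABBABBAABBABB…ABBABBAAABBABBAABBABBAAAABBABBAABBABBAAABBABBAABBABBAAAAAA  (len 254)
k=7  BBABBAABBABBAAABBABBAABBABBAAAABBABBAABBABBAAABBABBAABBABB…BBABBAAABBABBAABBABBAAAABBABBAABBABBAAABBABBAABBABBAAAAAAA  (len 510)
k=8  BBABBAABBABBAAABBABBAABBABBAAAABBABBAABBABBAAABBABBAABBABB…BABBAAABBABBAABBABBAAAABBABBAABBABBAAABBABBAABBABBAAAAAAAA  (len 1022)

510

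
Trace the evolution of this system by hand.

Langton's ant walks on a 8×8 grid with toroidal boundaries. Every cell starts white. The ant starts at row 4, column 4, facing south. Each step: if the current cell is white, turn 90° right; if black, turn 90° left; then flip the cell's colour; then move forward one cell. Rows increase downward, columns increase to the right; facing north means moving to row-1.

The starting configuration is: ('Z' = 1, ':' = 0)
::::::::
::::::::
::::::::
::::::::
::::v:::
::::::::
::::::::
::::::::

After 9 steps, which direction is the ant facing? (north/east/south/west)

east

step 0: ::::::::
::::::::
::::::::
::::::::
::::v:::
::::::::
::::::::
::::::::
step 1: ::::::::
::::::::
::::::::
::::::::
:::<Z:::
::::::::
::::::::
::::::::
step 2: ::::::::
::::::::
::::::::
:::^::::
:::ZZ:::
::::::::
::::::::
::::::::
step 3: ::::::::
::::::::
::::::::
:::Z>:::
:::ZZ:::
::::::::
::::::::
::::::::
step 4: ::::::::
::::::::
::::::::
:::ZZ:::
:::Zv:::
::::::::
::::::::
::::::::
step 5: ::::::::
::::::::
::::::::
:::ZZ:::
:::Z:>::
::::::::
::::::::
::::::::
step 6: ::::::::
::::::::
::::::::
:::ZZ:::
:::Z:Z::
:::::v::
::::::::
::::::::
step 7: ::::::::
::::::::
::::::::
:::ZZ:::
:::Z:Z::
::::<Z::
::::::::
::::::::
step 8: ::::::::
::::::::
::::::::
:::ZZ:::
:::Z^Z::
::::ZZ::
::::::::
::::::::
step 9: ::::::::
::::::::
::::::::
:::ZZ:::
:::ZZ>::
::::ZZ::
::::::::
::::::::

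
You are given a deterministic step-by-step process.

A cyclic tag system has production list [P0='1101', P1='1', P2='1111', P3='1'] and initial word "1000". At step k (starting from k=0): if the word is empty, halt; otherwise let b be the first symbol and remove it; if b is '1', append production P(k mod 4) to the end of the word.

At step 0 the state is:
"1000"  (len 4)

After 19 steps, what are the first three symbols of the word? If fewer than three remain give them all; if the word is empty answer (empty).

t=0: "1000"  (len 4)
t=1: "0001101"  (len 7)
t=2: "001101"  (len 6)
t=3: "01101"  (len 5)
t=4: "1101"  (len 4)
t=5: "1011101"  (len 7)
t=6: "0111011"  (len 7)
t=7: "111011"  (len 6)
t=8: "110111"  (len 6)
t=9: "101111101"  (len 9)
t=10: "011111011"  (len 9)
t=11: "11111011"  (len 8)
t=12: "11110111"  (len 8)
t=13: "11101111101"  (len 11)
t=14: "11011111011"  (len 11)
t=15: "10111110111111"  (len 14)
t=16: "01111101111111"  (len 14)
t=17: "1111101111111"  (len 13)
t=18: "1111011111111"  (len 13)
t=19: "1110111111111111"  (len 16)

111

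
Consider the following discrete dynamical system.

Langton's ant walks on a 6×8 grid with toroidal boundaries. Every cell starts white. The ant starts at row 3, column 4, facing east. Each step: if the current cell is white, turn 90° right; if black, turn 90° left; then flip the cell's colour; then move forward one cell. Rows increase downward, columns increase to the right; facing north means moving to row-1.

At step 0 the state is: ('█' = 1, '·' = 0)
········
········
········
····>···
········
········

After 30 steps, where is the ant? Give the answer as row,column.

2,3

[0] ········
········
········
····>···
········
········
[1] ········
········
········
····█···
····v···
········
[2] ········
········
········
····█···
···<█···
········
[3] ········
········
········
···^█···
···██···
········
[4] ········
········
········
···█>···
···██···
········
[5] ········
········
····^···
···█····
···██···
········
[6] ········
········
····█>··
···█····
···██···
········
[7] ········
········
····██··
···█·v··
···██···
········
[8] ········
········
····██··
···█<█··
···██···
········
[9] ········
········
····^█··
···███··
···██···
········
[10] ········
········
···<·█··
···███··
···██···
········
[11] ········
···^····
···█·█··
···███··
···██···
········
[12] ········
···█>···
···█·█··
···███··
···██···
········
[13] ········
···██···
···█v█··
···███··
···██···
········
[14] ········
···██···
···<██··
···███··
···██···
········
[15] ········
···██···
····██··
···v██··
···██···
········
[16] ········
···██···
····██··
····>█··
···██···
········
[17] ········
···██···
····^█··
·····█··
···██···
········
[18] ········
···██···
···<·█··
·····█··
···██···
········
[19] ········
···^█···
···█·█··
·····█··
···██···
········
[20] ········
··<·█···
···█·█··
·····█··
···██···
········
[21] ··^·····
··█·█···
···█·█··
·····█··
···██···
········
[22] ··█>····
··█·█···
···█·█··
·····█··
···██···
········
[23] ··██····
··█v█···
···█·█··
·····█··
···██···
········
[24] ··██····
··<██···
···█·█··
·····█··
···██···
········
[25] ··██····
···██···
··v█·█··
·····█··
···██···
········
[26] ··██····
···██···
·<██·█··
·····█··
···██···
········
[27] ··██····
·^·██···
·███·█··
·····█··
···██···
········
[28] ··██····
·█>██···
·███·█··
·····█··
···██···
········
[29] ··██····
·████···
·█v█·█··
·····█··
···██···
········
[30] ··██····
·████···
·█·>·█··
·····█··
···██···
········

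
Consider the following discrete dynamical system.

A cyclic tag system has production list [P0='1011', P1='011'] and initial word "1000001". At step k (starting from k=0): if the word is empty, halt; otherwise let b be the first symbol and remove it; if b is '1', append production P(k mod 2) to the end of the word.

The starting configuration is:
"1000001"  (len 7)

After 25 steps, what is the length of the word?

34

gen 0: "1000001"  (len 7)
gen 1: "0000011011"  (len 10)
gen 2: "000011011"  (len 9)
gen 3: "00011011"  (len 8)
gen 4: "0011011"  (len 7)
gen 5: "011011"  (len 6)
gen 6: "11011"  (len 5)
gen 7: "10111011"  (len 8)
gen 8: "0111011011"  (len 10)
gen 9: "111011011"  (len 9)
gen 10: "11011011011"  (len 11)
gen 11: "10110110111011"  (len 14)
gen 12: "0110110111011011"  (len 16)
gen 13: "110110111011011"  (len 15)
gen 14: "10110111011011011"  (len 17)
gen 15: "01101110110110111011"  (len 20)
gen 16: "1101110110110111011"  (len 19)
gen 17: "1011101101101110111011"  (len 22)
gen 18: "011101101101110111011011"  (len 24)
gen 19: "11101101101110111011011"  (len 23)
gen 20: "1101101101110111011011011"  (len 25)
gen 21: "1011011011101110110110111011"  (len 28)
gen 22: "011011011101110110110111011011"  (len 30)
gen 23: "11011011101110110110111011011"  (len 29)
gen 24: "1011011101110110110111011011011"  (len 31)
gen 25: "0110111011101101101110110110111011"  (len 34)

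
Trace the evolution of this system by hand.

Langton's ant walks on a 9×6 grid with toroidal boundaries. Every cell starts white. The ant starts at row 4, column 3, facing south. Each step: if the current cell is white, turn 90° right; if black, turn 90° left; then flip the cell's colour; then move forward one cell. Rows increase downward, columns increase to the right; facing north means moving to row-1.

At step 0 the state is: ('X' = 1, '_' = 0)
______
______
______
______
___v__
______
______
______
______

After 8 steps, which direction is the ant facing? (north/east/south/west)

north

0) ______
______
______
______
___v__
______
______
______
______
1) ______
______
______
______
__<X__
______
______
______
______
2) ______
______
______
__^___
__XX__
______
______
______
______
3) ______
______
______
__X>__
__XX__
______
______
______
______
4) ______
______
______
__XX__
__Xv__
______
______
______
______
5) ______
______
______
__XX__
__X_>_
______
______
______
______
6) ______
______
______
__XX__
__X_X_
____v_
______
______
______
7) ______
______
______
__XX__
__X_X_
___<X_
______
______
______
8) ______
______
______
__XX__
__X^X_
___XX_
______
______
______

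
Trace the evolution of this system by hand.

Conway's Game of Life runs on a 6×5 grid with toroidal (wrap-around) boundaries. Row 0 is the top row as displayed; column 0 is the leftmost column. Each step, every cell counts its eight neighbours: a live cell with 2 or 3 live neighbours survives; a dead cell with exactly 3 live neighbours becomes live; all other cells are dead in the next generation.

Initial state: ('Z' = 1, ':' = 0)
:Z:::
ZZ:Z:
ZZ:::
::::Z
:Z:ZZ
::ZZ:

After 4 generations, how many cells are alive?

2

[0] :Z:::
ZZ:Z:
ZZ:::
::::Z
:Z:ZZ
::ZZ:
[1] ZZ:ZZ
::::Z
:ZZ::
:ZZZZ
Z:::Z
ZZ:ZZ
[2] :Z:::
::::Z
:Z::Z
::::Z
:::::
:::::
[3] :::::
:::::
:::ZZ
Z::::
:::::
:::::
[4] :::::
:::::
::::Z
::::Z
:::::
:::::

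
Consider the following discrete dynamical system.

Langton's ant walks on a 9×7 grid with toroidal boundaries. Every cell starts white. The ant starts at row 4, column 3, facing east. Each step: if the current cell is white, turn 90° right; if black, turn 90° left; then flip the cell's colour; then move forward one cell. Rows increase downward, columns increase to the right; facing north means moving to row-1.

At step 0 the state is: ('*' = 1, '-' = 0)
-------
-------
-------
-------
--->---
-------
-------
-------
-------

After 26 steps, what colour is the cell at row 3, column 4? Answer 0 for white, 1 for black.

1

0) -------
-------
-------
-------
--->---
-------
-------
-------
-------
1) -------
-------
-------
-------
---*---
---v---
-------
-------
-------
2) -------
-------
-------
-------
---*---
--<*---
-------
-------
-------
3) -------
-------
-------
-------
--^*---
--**---
-------
-------
-------
4) -------
-------
-------
-------
--*>---
--**---
-------
-------
-------
5) -------
-------
-------
---^---
--*----
--**---
-------
-------
-------
6) -------
-------
-------
---*>--
--*----
--**---
-------
-------
-------
7) -------
-------
-------
---**--
--*-v--
--**---
-------
-------
-------
8) -------
-------
-------
---**--
--*<*--
--**---
-------
-------
-------
9) -------
-------
-------
---^*--
--***--
--**---
-------
-------
-------
10) -------
-------
-------
--<-*--
--***--
--**---
-------
-------
-------
11) -------
-------
--^----
--*-*--
--***--
--**---
-------
-------
-------
12) -------
-------
--*>---
--*-*--
--***--
--**---
-------
-------
-------
13) -------
-------
--**---
--*v*--
--***--
--**---
-------
-------
-------
14) -------
-------
--**---
--<**--
--***--
--**---
-------
-------
-------
15) -------
-------
--**---
---**--
--v**--
--**---
-------
-------
-------
16) -------
-------
--**---
---**--
--->*--
--**---
-------
-------
-------
17) -------
-------
--**---
---^*--
----*--
--**---
-------
-------
-------
18) -------
-------
--**---
--<-*--
----*--
--**---
-------
-------
-------
19) -------
-------
--^*---
--*-*--
----*--
--**---
-------
-------
-------
20) -------
-------
-<-*---
--*-*--
----*--
--**---
-------
-------
-------
21) -------
-^-----
-*-*---
--*-*--
----*--
--**---
-------
-------
-------
22) -------
-*>----
-*-*---
--*-*--
----*--
--**---
-------
-------
-------
23) -------
-**----
-*v*---
--*-*--
----*--
--**---
-------
-------
-------
24) -------
-**----
-<**---
--*-*--
----*--
--**---
-------
-------
-------
25) -------
-**----
--**---
-v*-*--
----*--
--**---
-------
-------
-------
26) -------
-**----
--**---
<**-*--
----*--
--**---
-------
-------
-------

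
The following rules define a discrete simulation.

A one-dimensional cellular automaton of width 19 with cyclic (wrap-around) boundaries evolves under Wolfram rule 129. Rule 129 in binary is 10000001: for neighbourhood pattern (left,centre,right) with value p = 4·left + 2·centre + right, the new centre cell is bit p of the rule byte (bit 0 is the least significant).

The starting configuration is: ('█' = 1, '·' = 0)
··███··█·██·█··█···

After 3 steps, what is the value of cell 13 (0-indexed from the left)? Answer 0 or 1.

1

[0] ··███··█·██·█··█···
[1] █··█·············██
[2] ·····███████████··█
[3] ·███··█████████····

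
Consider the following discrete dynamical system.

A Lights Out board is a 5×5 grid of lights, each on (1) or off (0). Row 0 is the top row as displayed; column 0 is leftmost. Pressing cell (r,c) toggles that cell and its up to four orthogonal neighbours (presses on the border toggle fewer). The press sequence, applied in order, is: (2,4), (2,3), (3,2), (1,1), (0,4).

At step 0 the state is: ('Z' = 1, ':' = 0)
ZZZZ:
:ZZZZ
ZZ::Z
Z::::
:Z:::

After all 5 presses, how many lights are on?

13

k=0  ZZZZ:
:ZZZZ
ZZ::Z
Z::::
:Z:::
k=1  ZZZZ:
:ZZZ:
ZZ:Z:
Z:::Z
:Z:::
k=2  ZZZZ:
:ZZ::
ZZZ:Z
Z::ZZ
:Z:::
k=3  ZZZZ:
:ZZ::
ZZ::Z
ZZZ:Z
:ZZ::
k=4  Z:ZZ:
Z::::
Z:::Z
ZZZ:Z
:ZZ::
k=5  Z:Z:Z
Z:::Z
Z:::Z
ZZZ:Z
:ZZ::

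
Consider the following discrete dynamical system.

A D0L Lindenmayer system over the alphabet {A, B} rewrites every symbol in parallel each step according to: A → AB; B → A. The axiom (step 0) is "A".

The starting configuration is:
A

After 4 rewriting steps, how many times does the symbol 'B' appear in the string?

0) A
1) AB
2) ABA
3) ABAAB
4) ABAABABA

3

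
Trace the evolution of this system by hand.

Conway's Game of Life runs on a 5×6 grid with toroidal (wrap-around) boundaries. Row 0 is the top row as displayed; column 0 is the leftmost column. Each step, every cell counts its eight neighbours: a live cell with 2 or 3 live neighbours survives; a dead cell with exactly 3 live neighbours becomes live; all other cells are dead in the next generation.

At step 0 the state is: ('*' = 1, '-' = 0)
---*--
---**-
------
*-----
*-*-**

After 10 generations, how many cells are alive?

gen 0: ---*--
---**-
------
*-----
*-*-**
gen 1: --*---
---**-
------
**----
**-***
gen 2: ***---
---*--
------
-**-*-
---***
gen 3: ***--*
-**---
--**--
--*-**
----**
gen 4: --****
------
----*-
--*--*
--*---
gen 5: --***-
-----*
------
---*--
-**--*
gen 6: ******
---**-
------
--*---
-*----
gen 7: **---*
**----
---*--
------
----**
gen 8: -*--*-
-**--*
------
----*-
----**
gen 9: -****-
***---
------
----**
---***
gen 10: ------
*-----
**---*
---*-*
*-----

7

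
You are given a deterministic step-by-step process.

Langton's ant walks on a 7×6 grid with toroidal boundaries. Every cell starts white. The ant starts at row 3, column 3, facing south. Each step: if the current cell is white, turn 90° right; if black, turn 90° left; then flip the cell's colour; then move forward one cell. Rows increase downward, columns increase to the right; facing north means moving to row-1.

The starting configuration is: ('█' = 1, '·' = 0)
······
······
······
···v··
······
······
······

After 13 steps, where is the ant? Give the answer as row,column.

t=0: ······
······
······
···v··
······
······
······
t=1: ······
······
······
··<█··
······
······
······
t=2: ······
······
··^···
··██··
······
······
······
t=3: ······
······
··█>··
··██··
······
······
······
t=4: ······
······
··██··
··█v··
······
······
······
t=5: ······
······
··██··
··█·>·
······
······
······
t=6: ······
······
··██··
··█·█·
····v·
······
······
t=7: ······
······
··██··
··█·█·
···<█·
······
······
t=8: ······
······
··██··
··█^█·
···██·
······
······
t=9: ······
······
··██··
··██>·
···██·
······
······
t=10: ······
······
··██^·
··██··
···██·
······
······
t=11: ······
······
··███>
··██··
···██·
······
······
t=12: ······
······
··████
··██·v
···██·
······
······
t=13: ······
······
··████
··██<█
···██·
······
······

3,4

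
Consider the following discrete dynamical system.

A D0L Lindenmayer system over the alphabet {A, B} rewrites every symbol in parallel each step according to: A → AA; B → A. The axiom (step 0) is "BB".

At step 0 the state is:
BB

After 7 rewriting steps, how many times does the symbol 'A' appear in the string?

k=0  BB
k=1  AA
k=2  AAAA
k=3  AAAAAAAA
k=4  AAAAAAAAAAAAAAAA
k=5  AAAAAAAAAAAAAAAAAAAAAAAAAAAAAAAA
k=6  AAAAAAAAAAAAAAAAAAAAAAAAAAAAAAAAAAAAAAAAAAAAAAAAAAAAAAAAAAAAAAAA
k=7  AAAAAAAAAAAAAAAAAAAAAAAAAAAAAAAAAAAAAAAAAAAAAAAAAAAAAAAAAA…AAAAAAAAAAAAAAAAAAAAAAAAAAAAAAAAAAAAAAAAAAAAAAAAAAAAAAAAAA  (len 128)

128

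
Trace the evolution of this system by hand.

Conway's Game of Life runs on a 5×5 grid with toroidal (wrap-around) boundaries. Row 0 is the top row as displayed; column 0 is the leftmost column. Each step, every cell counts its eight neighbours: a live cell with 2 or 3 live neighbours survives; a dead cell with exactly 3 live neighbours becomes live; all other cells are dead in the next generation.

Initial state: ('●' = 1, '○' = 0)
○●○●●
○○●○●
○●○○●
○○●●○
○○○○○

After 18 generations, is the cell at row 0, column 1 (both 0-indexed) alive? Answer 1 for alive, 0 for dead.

1

t=0: ○●○●●
○○●○●
○●○○●
○○●●○
○○○○○
t=1: ●○●●●
○●●○●
●●○○●
○○●●○
○○○○●
t=2: ○○●○○
○○○○○
○○○○●
○●●●○
●●○○○
t=3: ○●○○○
○○○○○
○○●●○
○●●●●
●○○●○
t=4: ○○○○○
○○●○○
○●○○●
●●○○○
●○○●○
t=5: ○○○○○
○○○○○
○●●○○
○●●○○
●●○○●
t=6: ●○○○○
○○○○○
○●●○○
○○○●○
●●●○○
t=7: ●○○○○
○●○○○
○○●○○
●○○●○
●●●○●
t=8: ○○●○●
○●○○○
○●●○○
●○○●○
○○●●○
t=9: ○●●○○
●●○●○
●●●○○
○○○●●
○●●○○
t=10: ○○○●○
○○○●●
○○○○○
○○○●●
●●○○○
t=11: ●○●●○
○○○●●
○○○○○
●○○○●
●○●●○
t=12: ●○○○○
○○●●●
●○○●○
●●○●●
●○●○○
t=13: ●○●○○
●●●●○
○○○○○
○○○●○
○○●●○
t=14: ●○○○○
●○●●●
○●○●●
○○●●○
○●●●●
t=15: ○○○○○
○○●○○
○●○○○
○○○○○
●●○○●
t=16: ●●○○○
○○○○○
○○○○○
○●○○○
●○○○○
t=17: ●●○○○
○○○○○
○○○○○
○○○○○
●○○○○
t=18: ●●○○○
○○○○○
○○○○○
○○○○○
●●○○○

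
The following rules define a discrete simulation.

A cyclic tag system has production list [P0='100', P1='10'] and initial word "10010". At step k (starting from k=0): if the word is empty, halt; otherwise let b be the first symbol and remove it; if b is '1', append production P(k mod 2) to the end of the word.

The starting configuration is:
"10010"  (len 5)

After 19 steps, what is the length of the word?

t=0: "10010"  (len 5)
t=1: "0010100"  (len 7)
t=2: "010100"  (len 6)
t=3: "10100"  (len 5)
t=4: "010010"  (len 6)
t=5: "10010"  (len 5)
t=6: "001010"  (len 6)
t=7: "01010"  (len 5)
t=8: "1010"  (len 4)
t=9: "010100"  (len 6)
t=10: "10100"  (len 5)
t=11: "0100100"  (len 7)
t=12: "100100"  (len 6)
t=13: "00100100"  (len 8)
t=14: "0100100"  (len 7)
t=15: "100100"  (len 6)
t=16: "0010010"  (len 7)
t=17: "010010"  (len 6)
t=18: "10010"  (len 5)
t=19: "0010100"  (len 7)

7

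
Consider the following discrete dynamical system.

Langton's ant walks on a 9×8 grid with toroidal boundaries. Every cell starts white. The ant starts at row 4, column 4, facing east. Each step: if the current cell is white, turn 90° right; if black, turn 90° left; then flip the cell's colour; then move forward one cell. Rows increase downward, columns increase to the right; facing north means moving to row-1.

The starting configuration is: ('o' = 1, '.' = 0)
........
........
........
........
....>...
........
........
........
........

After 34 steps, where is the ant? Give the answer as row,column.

0) ........
........
........
........
....>...
........
........
........
........
1) ........
........
........
........
....o...
....v...
........
........
........
2) ........
........
........
........
....o...
...<o...
........
........
........
3) ........
........
........
........
...^o...
...oo...
........
........
........
4) ........
........
........
........
...o>...
...oo...
........
........
........
5) ........
........
........
....^...
...o....
...oo...
........
........
........
6) ........
........
........
....o>..
...o....
...oo...
........
........
........
7) ........
........
........
....oo..
...o.v..
...oo...
........
........
........
8) ........
........
........
....oo..
...o<o..
...oo...
........
........
........
9) ........
........
........
....^o..
...ooo..
...oo...
........
........
........
10) ........
........
........
...<.o..
...ooo..
...oo...
........
........
........
11) ........
........
...^....
...o.o..
...ooo..
...oo...
........
........
........
12) ........
........
...o>...
...o.o..
...ooo..
...oo...
........
........
........
13) ........
........
...oo...
...ovo..
...ooo..
...oo...
........
........
........
14) ........
........
...oo...
...<oo..
...ooo..
...oo...
........
........
........
15) ........
........
...oo...
....oo..
...voo..
...oo...
........
........
........
16) ........
........
...oo...
....oo..
....>o..
...oo...
........
........
........
17) ........
........
...oo...
....^o..
.....o..
...oo...
........
........
........
18) ........
........
...oo...
...<.o..
.....o..
...oo...
........
........
........
19) ........
........
...^o...
...o.o..
.....o..
...oo...
........
........
........
20) ........
........
..<.o...
...o.o..
.....o..
...oo...
........
........
........
21) ........
..^.....
..o.o...
...o.o..
.....o..
...oo...
........
........
........
22) ........
..o>....
..o.o...
...o.o..
.....o..
...oo...
........
........
........
23) ........
..oo....
..ovo...
...o.o..
.....o..
...oo...
........
........
........
24) ........
..oo....
..<oo...
...o.o..
.....o..
...oo...
........
........
........
25) ........
..oo....
...oo...
..vo.o..
.....o..
...oo...
........
........
........
26) ........
..oo....
...oo...
.<oo.o..
.....o..
...oo...
........
........
........
27) ........
..oo....
.^.oo...
.ooo.o..
.....o..
...oo...
........
........
........
28) ........
..oo....
.o>oo...
.ooo.o..
.....o..
...oo...
........
........
........
29) ........
..oo....
.oooo...
.ovo.o..
.....o..
...oo...
........
........
........
30) ........
..oo....
.oooo...
.o.>.o..
.....o..
...oo...
........
........
........
31) ........
..oo....
.oo^o...
.o...o..
.....o..
...oo...
........
........
........
32) ........
..oo....
.o<.o...
.o...o..
.....o..
...oo...
........
........
........
33) ........
..oo....
.o..o...
.ov..o..
.....o..
...oo...
........
........
........
34) ........
..oo....
.o..o...
.<o..o..
.....o..
...oo...
........
........
........

3,1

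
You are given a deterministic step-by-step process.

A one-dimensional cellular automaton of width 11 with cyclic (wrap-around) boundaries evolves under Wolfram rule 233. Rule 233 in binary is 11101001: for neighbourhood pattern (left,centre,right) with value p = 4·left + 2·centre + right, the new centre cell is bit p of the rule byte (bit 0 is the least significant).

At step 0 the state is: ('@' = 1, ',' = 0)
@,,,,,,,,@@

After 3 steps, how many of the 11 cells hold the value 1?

0) @,,,,,,,,@@
1) @,@@@@@@,@@
2) @@@@@@@@@@@
3) @@@@@@@@@@@

11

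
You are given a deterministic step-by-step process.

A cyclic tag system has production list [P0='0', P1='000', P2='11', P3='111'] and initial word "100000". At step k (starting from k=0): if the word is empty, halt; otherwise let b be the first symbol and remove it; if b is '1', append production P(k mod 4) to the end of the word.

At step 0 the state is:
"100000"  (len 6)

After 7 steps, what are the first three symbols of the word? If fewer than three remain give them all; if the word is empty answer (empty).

t=0: "100000"  (len 6)
t=1: "000000"  (len 6)
t=2: "00000"  (len 5)
t=3: "0000"  (len 4)
t=4: "000"  (len 3)
t=5: "00"  (len 2)
t=6: "0"  (len 1)
t=7: (halted — word empty)

(empty)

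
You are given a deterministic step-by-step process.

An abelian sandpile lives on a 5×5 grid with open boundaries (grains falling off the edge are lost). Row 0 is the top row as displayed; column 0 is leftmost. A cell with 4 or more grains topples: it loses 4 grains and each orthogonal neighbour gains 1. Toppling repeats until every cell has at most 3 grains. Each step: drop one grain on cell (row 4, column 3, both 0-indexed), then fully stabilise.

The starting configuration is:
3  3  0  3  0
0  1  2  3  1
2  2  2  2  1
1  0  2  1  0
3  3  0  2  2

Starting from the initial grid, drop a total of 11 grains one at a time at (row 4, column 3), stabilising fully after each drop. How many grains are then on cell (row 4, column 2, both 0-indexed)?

3

0) 3  3  0  3  0
0  1  2  3  1
2  2  2  2  1
1  0  2  1  0
3  3  0  2  2
1) 3  3  0  3  0
0  1  2  3  1
2  2  2  2  1
1  0  2  1  0
3  3  0  3  2
2) 3  3  0  3  0
0  1  2  3  1
2  2  2  2  1
1  0  2  2  0
3  3  1  0  3
3) 3  3  0  3  0
0  1  2  3  1
2  2  2  2  1
1  0  2  2  0
3  3  1  1  3
4) 3  3  0  3  0
0  1  2  3  1
2  2  2  2  1
1  0  2  2  0
3  3  1  2  3
5) 3  3  0  3  0
0  1  2  3  1
2  2  2  2  1
1  0  2  2  0
3  3  1  3  3
6) 3  3  0  3  0
0  1  2  3  1
2  2  2  2  1
1  0  2  3  1
3  3  2  1  0
7) 3  3  0  3  0
0  1  2  3  1
2  2  2  2  1
1  0  2  3  1
3  3  2  2  0
8) 3  3  0  3  0
0  1  2  3  1
2  2  2  2  1
1  0  2  3  1
3  3  2  3  0
9) 3  3  0  3  0
0  1  2  3  1
2  2  2  3  1
1  0  3  0  2
3  3  3  1  1
10) 3  3  0  3  0
0  1  2  3  1
2  2  2  3  1
1  0  3  0  2
3  3  3  2  1
11) 3  3  0  3  0
0  1  2  3  1
2  2  2  3  1
1  0  3  0  2
3  3  3  3  1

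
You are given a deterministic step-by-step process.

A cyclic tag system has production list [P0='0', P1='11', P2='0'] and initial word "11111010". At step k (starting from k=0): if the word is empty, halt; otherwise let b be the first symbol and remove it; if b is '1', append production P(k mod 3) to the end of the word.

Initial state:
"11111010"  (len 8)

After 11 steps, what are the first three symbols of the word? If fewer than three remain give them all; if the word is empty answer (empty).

001

0) "11111010"  (len 8)
1) "11110100"  (len 8)
2) "111010011"  (len 9)
3) "110100110"  (len 9)
4) "101001100"  (len 9)
5) "0100110011"  (len 10)
6) "100110011"  (len 9)
7) "001100110"  (len 9)
8) "01100110"  (len 8)
9) "1100110"  (len 7)
10) "1001100"  (len 7)
11) "00110011"  (len 8)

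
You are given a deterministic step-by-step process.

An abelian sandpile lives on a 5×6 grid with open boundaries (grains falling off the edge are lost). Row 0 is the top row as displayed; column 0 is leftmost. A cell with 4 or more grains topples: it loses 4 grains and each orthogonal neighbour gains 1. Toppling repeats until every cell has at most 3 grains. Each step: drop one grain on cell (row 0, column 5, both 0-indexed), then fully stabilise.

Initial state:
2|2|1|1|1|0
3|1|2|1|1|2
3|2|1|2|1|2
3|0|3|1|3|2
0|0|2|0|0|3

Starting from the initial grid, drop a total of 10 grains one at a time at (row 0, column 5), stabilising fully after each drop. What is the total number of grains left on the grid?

step 0: 2|2|1|1|1|0
3|1|2|1|1|2
3|2|1|2|1|2
3|0|3|1|3|2
0|0|2|0|0|3
step 1: 2|2|1|1|1|1
3|1|2|1|1|2
3|2|1|2|1|2
3|0|3|1|3|2
0|0|2|0|0|3
step 2: 2|2|1|1|1|2
3|1|2|1|1|2
3|2|1|2|1|2
3|0|3|1|3|2
0|0|2|0|0|3
step 3: 2|2|1|1|1|3
3|1|2|1|1|2
3|2|1|2|1|2
3|0|3|1|3|2
0|0|2|0|0|3
step 4: 2|2|1|1|2|0
3|1|2|1|1|3
3|2|1|2|1|2
3|0|3|1|3|2
0|0|2|0|0|3
step 5: 2|2|1|1|2|1
3|1|2|1|1|3
3|2|1|2|1|2
3|0|3|1|3|2
0|0|2|0|0|3
step 6: 2|2|1|1|2|2
3|1|2|1|1|3
3|2|1|2|1|2
3|0|3|1|3|2
0|0|2|0|0|3
step 7: 2|2|1|1|2|3
3|1|2|1|1|3
3|2|1|2|1|2
3|0|3|1|3|2
0|0|2|0|0|3
step 8: 2|2|1|1|3|1
3|1|2|1|2|0
3|2|1|2|1|3
3|0|3|1|3|2
0|0|2|0|0|3
step 9: 2|2|1|1|3|2
3|1|2|1|2|0
3|2|1|2|1|3
3|0|3|1|3|2
0|0|2|0|0|3
step 10: 2|2|1|1|3|3
3|1|2|1|2|0
3|2|1|2|1|3
3|0|3|1|3|2
0|0|2|0|0|3

50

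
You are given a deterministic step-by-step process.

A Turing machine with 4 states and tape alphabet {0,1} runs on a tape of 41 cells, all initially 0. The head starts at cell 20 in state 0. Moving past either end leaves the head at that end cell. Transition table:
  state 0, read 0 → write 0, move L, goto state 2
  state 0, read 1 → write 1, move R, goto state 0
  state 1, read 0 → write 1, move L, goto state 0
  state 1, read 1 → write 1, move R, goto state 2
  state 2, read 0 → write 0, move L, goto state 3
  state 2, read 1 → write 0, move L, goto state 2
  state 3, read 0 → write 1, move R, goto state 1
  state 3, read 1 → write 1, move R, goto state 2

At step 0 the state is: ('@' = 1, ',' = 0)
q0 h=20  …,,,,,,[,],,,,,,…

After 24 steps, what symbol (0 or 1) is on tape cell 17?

t=0: q0 h=20  …,,,,,,[,],,,,,,…
t=1: q2 h=19  …,,,,,,[,],,,,,,…
t=2: q3 h=18  …,,,,,,[,],,,,,,…
t=3: q1 h=19  …,,,,,@[,],,,,,,…
t=4: q0 h=18  …,,,,,,[@]@,,,,,…
t=5: q0 h=19  …,,,,,@[@],,,,,,…
t=6: q0 h=20  …,,,,@@[,],,,,,,…
t=7: q2 h=19  …,,,,,@[@],,,,,,…
t=8: q2 h=18  …,,,,,,[@],,,,,,…
t=9: q2 h=17  …,,,,,,[,],,,,,,…
t=10: q3 h=16  …,,,,,,[,],,,,,,…
t=11: q1 h=17  …,,,,,@[,],,,,,,…
t=12: q0 h=16  …,,,,,,[@]@,,,,,…
t=13: q0 h=17  …,,,,,@[@],,,,,,…
t=14: q0 h=18  …,,,,@@[,],,,,,,…
t=15: q2 h=17  …,,,,,@[@],,,,,,…
t=16: q2 h=16  …,,,,,,[@],,,,,,…
t=17: q2 h=15  …,,,,,,[,],,,,,,…
t=18: q3 h=14  …,,,,,,[,],,,,,,…
t=19: q1 h=15  …,,,,,@[,],,,,,,…
t=20: q0 h=14  …,,,,,,[@]@,,,,,…
t=21: q0 h=15  …,,,,,@[@],,,,,,…
t=22: q0 h=16  …,,,,@@[,],,,,,,…
t=23: q2 h=15  …,,,,,@[@],,,,,,…
t=24: q2 h=14  …,,,,,,[@],,,,,,…

0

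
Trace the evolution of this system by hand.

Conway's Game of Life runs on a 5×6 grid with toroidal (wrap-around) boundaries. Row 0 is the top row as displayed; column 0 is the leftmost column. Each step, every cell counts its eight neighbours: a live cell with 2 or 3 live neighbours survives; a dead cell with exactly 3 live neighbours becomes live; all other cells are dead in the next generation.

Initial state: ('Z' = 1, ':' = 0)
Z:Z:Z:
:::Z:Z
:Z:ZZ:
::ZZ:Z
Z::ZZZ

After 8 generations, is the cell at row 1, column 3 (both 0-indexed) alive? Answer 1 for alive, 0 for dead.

1

t=0: Z:Z:Z:
:::Z:Z
:Z:ZZ:
::ZZ:Z
Z::ZZZ
t=1: ZZZ:::
ZZ:::Z
Z::::Z
:Z::::
Z:::::
t=2: ::Z:::
::Z:::
:::::Z
:Z:::Z
Z:Z:::
t=3: ::ZZ::
::::::
Z:::::
:Z:::Z
Z:Z:::
t=4: :ZZZ::
::::::
Z:::::
:Z:::Z
Z:ZZ::
t=5: :Z:Z::
:ZZ:::
Z:::::
:ZZ::Z
Z::ZZ:
t=6: ZZ:ZZ:
ZZZ:::
Z:::::
:ZZZZZ
Z::ZZZ
t=7: ::::::
::ZZ::
::::Z:
:ZZ:::
::::::
t=8: ::::::
:::Z::
:Z::::
::::::
::::::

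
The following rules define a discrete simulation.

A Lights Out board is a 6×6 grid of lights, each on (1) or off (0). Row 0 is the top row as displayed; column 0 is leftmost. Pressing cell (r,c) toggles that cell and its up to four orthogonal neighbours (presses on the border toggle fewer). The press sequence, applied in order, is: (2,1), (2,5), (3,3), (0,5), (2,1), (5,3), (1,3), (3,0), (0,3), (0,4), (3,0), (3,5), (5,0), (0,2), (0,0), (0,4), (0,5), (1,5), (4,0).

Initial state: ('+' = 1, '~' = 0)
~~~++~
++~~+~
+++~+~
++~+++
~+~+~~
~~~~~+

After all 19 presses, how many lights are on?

0) ~~~++~
++~~+~
+++~+~
++~+++
~+~+~~
~~~~~+
1) ~~~++~
+~~~+~
~~~~+~
+~~+++
~+~+~~
~~~~~+
2) ~~~++~
+~~~++
~~~~~+
+~~++~
~+~+~~
~~~~~+
3) ~~~++~
+~~~++
~~~+~+
+~+~~~
~+~~~~
~~~~~+
4) ~~~+~+
+~~~+~
~~~+~+
+~+~~~
~+~~~~
~~~~~+
5) ~~~+~+
++~~+~
++++~+
+++~~~
~+~~~~
~~~~~+
6) ~~~+~+
++~~+~
++++~+
+++~~~
~+~+~~
~~++++
7) ~~~~~+
++++~~
+++~~+
+++~~~
~+~+~~
~~++++
8) ~~~~~+
++++~~
~++~~+
~~+~~~
++~+~~
~~++++
9) ~~++++
+++~~~
~++~~+
~~+~~~
++~+~~
~~++++
10) ~~+~~~
+++~+~
~++~~+
~~+~~~
++~+~~
~~++++
11) ~~+~~~
+++~+~
+++~~+
+++~~~
~+~+~~
~~++++
12) ~~+~~~
+++~+~
+++~~~
+++~++
~+~+~+
~~++++
13) ~~+~~~
+++~+~
+++~~~
+++~++
++~+~+
++++++
14) ~+~+~~
++~~+~
+++~~~
+++~++
++~+~+
++++++
15) +~~+~~
~+~~+~
+++~~~
+++~++
++~+~+
++++++
16) +~~~++
~+~~~~
+++~~~
+++~++
++~+~+
++++++
17) +~~~~~
~+~~~+
+++~~~
+++~++
++~+~+
++++++
18) +~~~~+
~+~~+~
+++~~+
+++~++
++~+~+
++++++
19) +~~~~+
~+~~+~
+++~~+
~++~++
~~~+~+
~+++++

19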